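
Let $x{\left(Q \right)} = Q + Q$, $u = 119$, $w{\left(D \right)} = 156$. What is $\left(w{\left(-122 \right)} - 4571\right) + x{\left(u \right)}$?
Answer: $-4177$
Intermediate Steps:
$x{\left(Q \right)} = 2 Q$
$\left(w{\left(-122 \right)} - 4571\right) + x{\left(u \right)} = \left(156 - 4571\right) + 2 \cdot 119 = -4415 + 238 = -4177$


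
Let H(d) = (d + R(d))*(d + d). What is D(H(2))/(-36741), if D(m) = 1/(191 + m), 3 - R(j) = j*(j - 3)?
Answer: -1/8046279 ≈ -1.2428e-7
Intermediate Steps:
R(j) = 3 - j*(-3 + j) (R(j) = 3 - j*(j - 3) = 3 - j*(-3 + j))
H(d) = 2*d*(3 - d**2 + 4*d) (H(d) = (d + (3 - d**2 + 3*d))*(d + d) = (3 - d**2 + 4*d)*(2*d) = 2*d*(3 - d**2 + 4*d))
D(H(2))/(-36741) = 1/((191 + 2*2*(3 - 1*2**2 + 4*2))*(-36741)) = -1/36741/(191 + 2*2*(3 - 1*4 + 8)) = -1/36741/(191 + 2*2*(3 - 4 + 8)) = -1/36741/(191 + 2*2*7) = -1/36741/(191 + 28) = -1/36741/219 = (1/219)*(-1/36741) = -1/8046279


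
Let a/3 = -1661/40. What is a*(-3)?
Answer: 14949/40 ≈ 373.73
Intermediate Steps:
a = -4983/40 (a = 3*(-1661/40) = -4983/40 ≈ -124.57)
a*(-3) = -4983/40*(-3) = 14949/40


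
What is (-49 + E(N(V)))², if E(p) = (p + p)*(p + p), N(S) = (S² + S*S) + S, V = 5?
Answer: 145226601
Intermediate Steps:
N(S) = S + 2*S² (N(S) = (S² + S²) + S = 2*S² + S = S + 2*S²)
E(p) = 4*p² (E(p) = (2*p)*(2*p) = 4*p²)
(-49 + E(N(V)))² = (-49 + 4*(5*(1 + 2*5))²)² = (-49 + 4*(5*(1 + 10))²)² = (-49 + 4*(5*11)²)² = (-49 + 4*55²)² = (-49 + 4*3025)² = (-49 + 12100)² = 12051² = 145226601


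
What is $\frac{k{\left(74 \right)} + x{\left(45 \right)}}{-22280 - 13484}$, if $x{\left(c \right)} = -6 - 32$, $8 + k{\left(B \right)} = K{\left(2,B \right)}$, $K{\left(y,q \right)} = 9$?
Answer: $\frac{37}{35764} \approx 0.0010346$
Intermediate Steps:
$k{\left(B \right)} = 1$ ($k{\left(B \right)} = -8 + 9 = 1$)
$x{\left(c \right)} = -38$ ($x{\left(c \right)} = -6 - 32 = -38$)
$\frac{k{\left(74 \right)} + x{\left(45 \right)}}{-22280 - 13484} = \frac{1 - 38}{-22280 - 13484} = - \frac{37}{-35764} = \left(-37\right) \left(- \frac{1}{35764}\right) = \frac{37}{35764}$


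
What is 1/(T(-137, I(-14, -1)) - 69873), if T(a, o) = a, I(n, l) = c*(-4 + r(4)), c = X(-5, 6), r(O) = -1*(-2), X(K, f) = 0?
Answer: -1/70010 ≈ -1.4284e-5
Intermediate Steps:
r(O) = 2
c = 0
I(n, l) = 0 (I(n, l) = 0*(-4 + 2) = 0*(-2) = 0)
1/(T(-137, I(-14, -1)) - 69873) = 1/(-137 - 69873) = 1/(-70010) = -1/70010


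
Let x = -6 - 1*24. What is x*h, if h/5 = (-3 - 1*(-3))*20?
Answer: 0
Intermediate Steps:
x = -30 (x = -6 - 24 = -30)
h = 0 (h = 5*((-3 - 1*(-3))*20) = 5*((-3 + 3)*20) = 5*(0*20) = 5*0 = 0)
x*h = -30*0 = 0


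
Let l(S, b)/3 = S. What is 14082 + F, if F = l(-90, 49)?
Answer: 13812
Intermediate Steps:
l(S, b) = 3*S
F = -270 (F = 3*(-90) = -270)
14082 + F = 14082 - 270 = 13812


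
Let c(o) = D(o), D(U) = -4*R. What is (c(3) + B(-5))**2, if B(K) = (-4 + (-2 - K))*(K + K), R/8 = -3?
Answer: 11236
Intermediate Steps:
R = -24 (R = 8*(-3) = -24)
B(K) = 2*K*(-6 - K) (B(K) = (-6 - K)*(2*K) = 2*K*(-6 - K))
D(U) = 96 (D(U) = -4*(-24) = 96)
c(o) = 96
(c(3) + B(-5))**2 = (96 - 2*(-5)*(6 - 5))**2 = (96 - 2*(-5)*1)**2 = (96 + 10)**2 = 106**2 = 11236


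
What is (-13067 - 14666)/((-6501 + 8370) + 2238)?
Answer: -27733/4107 ≈ -6.7526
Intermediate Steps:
(-13067 - 14666)/((-6501 + 8370) + 2238) = -27733/(1869 + 2238) = -27733/4107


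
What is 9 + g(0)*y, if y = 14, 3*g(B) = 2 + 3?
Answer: 97/3 ≈ 32.333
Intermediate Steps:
g(B) = 5/3 (g(B) = (2 + 3)/3 = (⅓)*5 = 5/3)
9 + g(0)*y = 9 + (5/3)*14 = 9 + 70/3 = 97/3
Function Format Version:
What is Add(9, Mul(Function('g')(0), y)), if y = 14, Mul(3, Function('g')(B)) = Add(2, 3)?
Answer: Rational(97, 3) ≈ 32.333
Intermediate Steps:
Function('g')(B) = Rational(5, 3) (Function('g')(B) = Mul(Rational(1, 3), Add(2, 3)) = Mul(Rational(1, 3), 5) = Rational(5, 3))
Add(9, Mul(Function('g')(0), y)) = Add(9, Mul(Rational(5, 3), 14)) = Add(9, Rational(70, 3)) = Rational(97, 3)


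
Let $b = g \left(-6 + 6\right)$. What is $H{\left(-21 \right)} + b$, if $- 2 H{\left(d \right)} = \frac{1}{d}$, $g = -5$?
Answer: $\frac{1}{42} \approx 0.02381$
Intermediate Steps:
$H{\left(d \right)} = - \frac{1}{2 d}$
$b = 0$ ($b = - 5 \left(-6 + 6\right) = \left(-5\right) 0 = 0$)
$H{\left(-21 \right)} + b = - \frac{1}{2 \left(-21\right)} + 0 = \left(- \frac{1}{2}\right) \left(- \frac{1}{21}\right) + 0 = \frac{1}{42} + 0 = \frac{1}{42}$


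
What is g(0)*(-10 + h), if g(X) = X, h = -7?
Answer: 0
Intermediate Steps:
g(0)*(-10 + h) = 0*(-10 - 7) = 0*(-17) = 0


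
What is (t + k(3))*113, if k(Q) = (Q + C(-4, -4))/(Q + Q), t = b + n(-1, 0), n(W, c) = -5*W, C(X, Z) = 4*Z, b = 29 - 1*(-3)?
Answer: 23617/6 ≈ 3936.2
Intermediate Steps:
b = 32 (b = 29 + 3 = 32)
t = 37 (t = 32 - 5*(-1) = 32 + 5 = 37)
k(Q) = (-16 + Q)/(2*Q) (k(Q) = (Q + 4*(-4))/(Q + Q) = (Q - 16)/((2*Q)) = (-16 + Q)*(1/(2*Q)) = (-16 + Q)/(2*Q))
(t + k(3))*113 = (37 + (½)*(-16 + 3)/3)*113 = (37 + (½)*(⅓)*(-13))*113 = (37 - 13/6)*113 = (209/6)*113 = 23617/6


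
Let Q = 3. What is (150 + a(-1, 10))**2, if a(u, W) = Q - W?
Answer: 20449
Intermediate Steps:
a(u, W) = 3 - W
(150 + a(-1, 10))**2 = (150 + (3 - 1*10))**2 = (150 + (3 - 10))**2 = (150 - 7)**2 = 143**2 = 20449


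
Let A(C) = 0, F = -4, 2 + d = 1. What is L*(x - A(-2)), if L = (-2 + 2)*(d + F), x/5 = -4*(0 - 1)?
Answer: 0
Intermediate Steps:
d = -1 (d = -2 + 1 = -1)
x = 20 (x = 5*(-4*(0 - 1)) = 5*(-4*(-1)) = 5*4 = 20)
L = 0 (L = (-2 + 2)*(-1 - 4) = 0*(-5) = 0)
L*(x - A(-2)) = 0*(20 - 1*0) = 0*(20 + 0) = 0*20 = 0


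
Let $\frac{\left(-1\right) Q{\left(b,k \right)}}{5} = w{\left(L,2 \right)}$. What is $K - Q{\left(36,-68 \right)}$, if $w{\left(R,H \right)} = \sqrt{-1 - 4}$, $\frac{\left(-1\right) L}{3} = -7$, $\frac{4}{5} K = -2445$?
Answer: $- \frac{12225}{4} + 5 i \sqrt{5} \approx -3056.3 + 11.18 i$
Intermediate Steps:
$K = - \frac{12225}{4}$ ($K = \frac{5}{4} \left(-2445\right) = - \frac{12225}{4} \approx -3056.3$)
$L = 21$ ($L = \left(-3\right) \left(-7\right) = 21$)
$w{\left(R,H \right)} = i \sqrt{5}$ ($w{\left(R,H \right)} = \sqrt{-5} = i \sqrt{5}$)
$Q{\left(b,k \right)} = - 5 i \sqrt{5}$
$K - Q{\left(36,-68 \right)} = - \frac{12225}{4} - - 5 i \sqrt{5} = - \frac{12225}{4} + 5 i \sqrt{5}$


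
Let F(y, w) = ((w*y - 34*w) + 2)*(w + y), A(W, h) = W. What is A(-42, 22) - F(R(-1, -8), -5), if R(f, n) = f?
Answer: 1020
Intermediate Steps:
F(y, w) = (w + y)*(2 - 34*w + w*y) (F(y, w) = ((-34*w + w*y) + 2)*(w + y) = (2 - 34*w + w*y)*(w + y) = (w + y)*(2 - 34*w + w*y))
A(-42, 22) - F(R(-1, -8), -5) = -42 - (-34*(-5)² + 2*(-5) + 2*(-1) - 5*(-1)² - 1*(-5)² - 34*(-5)*(-1)) = -42 - (-34*25 - 10 - 2 - 5*1 - 1*25 - 170) = -42 - (-850 - 10 - 2 - 5 - 25 - 170) = -42 - 1*(-1062) = -42 + 1062 = 1020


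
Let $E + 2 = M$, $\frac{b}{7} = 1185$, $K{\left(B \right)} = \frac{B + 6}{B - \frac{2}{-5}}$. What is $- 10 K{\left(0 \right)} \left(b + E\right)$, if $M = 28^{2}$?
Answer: $-1361550$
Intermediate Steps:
$K{\left(B \right)} = \frac{6 + B}{\frac{2}{5} + B}$ ($K{\left(B \right)} = \frac{6 + B}{B - - \frac{2}{5}} = \frac{6 + B}{B + \frac{2}{5}} = \frac{6 + B}{\frac{2}{5} + B}$)
$M = 784$
$b = 8295$ ($b = 7 \cdot 1185 = 8295$)
$E = 782$ ($E = -2 + 784 = 782$)
$- 10 K{\left(0 \right)} \left(b + E\right) = - 10 \frac{5 \left(6 + 0\right)}{2 + 5 \cdot 0} \left(8295 + 782\right) = - 10 \cdot 5 \frac{1}{2 + 0} \cdot 6 \cdot 9077 = - 10 \cdot 5 \cdot \frac{1}{2} \cdot 6 \cdot 9077 = \left(-10\right) 15 \cdot 9077 = \left(-150\right) 9077 = -1361550$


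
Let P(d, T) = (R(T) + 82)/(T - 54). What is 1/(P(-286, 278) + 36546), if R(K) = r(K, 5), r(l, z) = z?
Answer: 224/8186391 ≈ 2.7362e-5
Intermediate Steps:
R(K) = 5
P(d, T) = 87/(-54 + T) (P(d, T) = (5 + 82)/(T - 54) = 87/(-54 + T))
1/(P(-286, 278) + 36546) = 1/(87/(-54 + 278) + 36546) = 1/(87/224 + 36546) = 1/(8186391/224) = 224/8186391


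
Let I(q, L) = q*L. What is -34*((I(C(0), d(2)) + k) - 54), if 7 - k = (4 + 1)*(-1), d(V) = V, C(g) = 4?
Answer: 1156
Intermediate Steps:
I(q, L) = L*q
k = 12 (k = 7 - (4 + 1)*(-1) = 7 - 5*(-1) = 7 - 1*(-5) = 7 + 5 = 12)
-34*((I(C(0), d(2)) + k) - 54) = -34*((2*4 + 12) - 54) = -34*((8 + 12) - 54) = -34*(20 - 54) = -34*(-34) = 1156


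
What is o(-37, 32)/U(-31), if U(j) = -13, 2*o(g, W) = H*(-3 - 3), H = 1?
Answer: 3/13 ≈ 0.23077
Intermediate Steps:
o(g, W) = -3 (o(g, W) = (1*(-3 - 3))/2 = (1*(-6))/2 = (½)*(-6) = -3)
o(-37, 32)/U(-31) = -3/(-13) = -3*(-1/13) = 3/13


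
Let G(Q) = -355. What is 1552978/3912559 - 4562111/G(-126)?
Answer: 2550011394177/198422635 ≈ 12851.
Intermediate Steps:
1552978/3912559 - 4562111/G(-126) = 1552978/3912559 - 4562111/(-355) = 1552978*(1/3912559) - 4562111*(-1/355) = 221854/558937 + 4562111/355 = 2550011394177/198422635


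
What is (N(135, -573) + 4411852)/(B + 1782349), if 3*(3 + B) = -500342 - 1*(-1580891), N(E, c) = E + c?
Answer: 4411414/2142529 ≈ 2.0590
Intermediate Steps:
B = 360180 (B = -3 + (-500342 - 1*(-1580891))/3 = -3 + (-500342 + 1580891)/3 = -3 + (⅓)*1080549 = -3 + 360183 = 360180)
(N(135, -573) + 4411852)/(B + 1782349) = ((135 - 573) + 4411852)/(360180 + 1782349) = (-438 + 4411852)/2142529 = 4411414*(1/2142529) = 4411414/2142529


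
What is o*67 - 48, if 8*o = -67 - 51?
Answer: -4145/4 ≈ -1036.3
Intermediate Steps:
o = -59/4 (o = (-67 - 51)/8 = (1/8)*(-118) = -59/4 ≈ -14.750)
o*67 - 48 = -59/4*67 - 48 = -3953/4 - 48 = -4145/4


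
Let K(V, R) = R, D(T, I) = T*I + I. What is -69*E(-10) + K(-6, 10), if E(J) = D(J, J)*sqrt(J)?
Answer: 10 - 6210*I*sqrt(10) ≈ 10.0 - 19638.0*I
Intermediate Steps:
D(T, I) = I + I*T (D(T, I) = I*T + I = I + I*T)
E(J) = J**(3/2)*(1 + J) (E(J) = (J*(1 + J))*sqrt(J) = J**(3/2)*(1 + J))
-69*E(-10) + K(-6, 10) = -69*(-10)**(3/2)*(1 - 10) + 10 = -69*(-10*I*sqrt(10))*(-9) + 10 = -6210*I*sqrt(10) + 10 = 10 - 6210*I*sqrt(10)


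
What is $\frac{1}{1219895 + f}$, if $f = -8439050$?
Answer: $- \frac{1}{7219155} \approx -1.3852 \cdot 10^{-7}$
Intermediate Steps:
$\frac{1}{1219895 + f} = \frac{1}{1219895 - 8439050} = \frac{1}{-7219155} = - \frac{1}{7219155}$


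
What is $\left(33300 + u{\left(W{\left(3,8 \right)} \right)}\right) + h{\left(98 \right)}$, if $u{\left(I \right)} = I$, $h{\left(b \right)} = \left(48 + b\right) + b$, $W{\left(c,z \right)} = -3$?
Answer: $33541$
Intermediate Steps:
$h{\left(b \right)} = 48 + 2 b$
$\left(33300 + u{\left(W{\left(3,8 \right)} \right)}\right) + h{\left(98 \right)} = \left(33300 - 3\right) + \left(48 + 2 \cdot 98\right) = 33297 + \left(48 + 196\right) = 33297 + 244 = 33541$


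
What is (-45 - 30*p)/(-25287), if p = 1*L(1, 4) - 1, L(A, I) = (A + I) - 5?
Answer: 5/8429 ≈ 0.00059319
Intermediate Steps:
L(A, I) = -5 + A + I
p = -1 (p = 1*(-5 + 1 + 4) - 1 = 1*0 - 1 = 0 - 1 = -1)
(-45 - 30*p)/(-25287) = (-45 - 30*(-1))/(-25287) = (-45 + 30)*(-1/25287) = -15*(-1/25287) = 5/8429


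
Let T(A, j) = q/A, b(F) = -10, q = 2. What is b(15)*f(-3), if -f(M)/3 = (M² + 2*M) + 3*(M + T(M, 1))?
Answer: -240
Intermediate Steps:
T(A, j) = 2/A
f(M) = -18/M - 15*M - 3*M² (f(M) = -3*((M² + 2*M) + 3*(M + 2/M)) = -3*((M² + 2*M) + (3*M + 6/M)) = -3*(M² + 5*M + 6/M) = -18/M - 15*M - 3*M²)
b(15)*f(-3) = -30*(-6 + (-3)²*(-5 - 1*(-3)))/(-3) = -30*(-1)*(-6 + 9*(-5 + 3))/3 = -30*(-1)*(-6 + 9*(-2))/3 = -30*(-1)*(-6 - 18)/3 = -30*(-1)*(-24)/3 = -10*24 = -240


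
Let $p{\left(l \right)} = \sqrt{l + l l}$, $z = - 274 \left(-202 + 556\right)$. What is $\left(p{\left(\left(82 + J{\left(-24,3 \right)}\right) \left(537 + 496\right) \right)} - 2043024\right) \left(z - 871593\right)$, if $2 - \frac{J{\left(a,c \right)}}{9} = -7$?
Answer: $1978850573136 - 1937178 \sqrt{7087914005} \approx 1.8158 \cdot 10^{12}$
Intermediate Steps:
$z = -96996$ ($z = \left(-274\right) 354 = -96996$)
$J{\left(a,c \right)} = 81$ ($J{\left(a,c \right)} = 18 - -63 = 18 + 63 = 81$)
$p{\left(l \right)} = \sqrt{l + l^{2}}$
$\left(p{\left(\left(82 + J{\left(-24,3 \right)}\right) \left(537 + 496\right) \right)} - 2043024\right) \left(z - 871593\right) = \left(\sqrt{\left(82 + 81\right) \left(537 + 496\right) \left(1 + \left(82 + 81\right) \left(537 + 496\right)\right)} - 2043024\right) \left(-96996 - 871593\right) = \left(\sqrt{163 \cdot 1033 \left(1 + 163 \cdot 1033\right)} - 2043024\right) \left(-968589\right) = \left(\sqrt{168379 \left(1 + 168379\right)} - 2043024\right) \left(-968589\right) = \left(\sqrt{168379 \cdot 168380} - 2043024\right) \left(-968589\right) = \left(\sqrt{28351656020} - 2043024\right) \left(-968589\right) = \left(2 \sqrt{7087914005} - 2043024\right) \left(-968589\right) = \left(-2043024 + 2 \sqrt{7087914005}\right) \left(-968589\right) = 1978850573136 - 1937178 \sqrt{7087914005}$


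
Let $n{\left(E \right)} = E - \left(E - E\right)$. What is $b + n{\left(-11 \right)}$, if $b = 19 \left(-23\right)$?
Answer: $-448$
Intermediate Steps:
$n{\left(E \right)} = E$ ($n{\left(E \right)} = E - 0 = E + 0 = E$)
$b = -437$
$b + n{\left(-11 \right)} = -437 - 11 = -448$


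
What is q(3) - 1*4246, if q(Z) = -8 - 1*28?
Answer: -4282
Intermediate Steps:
q(Z) = -36 (q(Z) = -8 - 28 = -36)
q(3) - 1*4246 = -36 - 1*4246 = -36 - 4246 = -4282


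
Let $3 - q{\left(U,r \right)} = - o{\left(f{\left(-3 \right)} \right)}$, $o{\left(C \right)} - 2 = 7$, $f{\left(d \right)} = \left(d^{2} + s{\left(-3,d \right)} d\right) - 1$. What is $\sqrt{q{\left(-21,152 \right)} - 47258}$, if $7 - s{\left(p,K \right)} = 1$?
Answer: $i \sqrt{47246} \approx 217.36 i$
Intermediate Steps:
$s{\left(p,K \right)} = 6$ ($s{\left(p,K \right)} = 7 - 1 = 6$)
$f{\left(d \right)} = -1 + d^{2} + 6 d$ ($f{\left(d \right)} = \left(d^{2} + 6 d\right) - 1 = -1 + d^{2} + 6 d$)
$o{\left(C \right)} = 9$ ($o{\left(C \right)} = 2 + 7 = 9$)
$q{\left(U,r \right)} = 12$ ($q{\left(U,r \right)} = 3 - \left(-1\right) 9 = 3 - -9 = 3 + 9 = 12$)
$\sqrt{q{\left(-21,152 \right)} - 47258} = \sqrt{12 - 47258} = \sqrt{-47246} = i \sqrt{47246}$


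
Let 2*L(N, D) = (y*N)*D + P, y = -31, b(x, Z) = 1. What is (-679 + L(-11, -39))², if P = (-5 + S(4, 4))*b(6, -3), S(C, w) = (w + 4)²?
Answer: 53275401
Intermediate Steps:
S(C, w) = (4 + w)²
P = 59 (P = (-5 + (4 + 4)²)*1 = (-5 + 8²)*1 = (-5 + 64)*1 = 59*1 = 59)
L(N, D) = 59/2 - 31*D*N/2 (L(N, D) = ((-31*N)*D + 59)/2 = (-31*D*N + 59)/2 = (59 - 31*D*N)/2 = 59/2 - 31*D*N/2)
(-679 + L(-11, -39))² = (-679 + (59/2 - 31/2*(-39)*(-11)))² = (-679 + (59/2 - 13299/2))² = (-679 - 6620)² = (-7299)² = 53275401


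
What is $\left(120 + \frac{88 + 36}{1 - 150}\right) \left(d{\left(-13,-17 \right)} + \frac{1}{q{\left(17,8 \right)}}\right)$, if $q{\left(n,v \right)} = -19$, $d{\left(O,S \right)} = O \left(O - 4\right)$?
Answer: $\frac{74539688}{2831} \approx 26330.0$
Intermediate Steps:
$d{\left(O,S \right)} = O \left(-4 + O\right)$ ($d{\left(O,S \right)} = O \left(O - 4\right) = O \left(-4 + O\right)$)
$\left(120 + \frac{88 + 36}{1 - 150}\right) \left(d{\left(-13,-17 \right)} + \frac{1}{q{\left(17,8 \right)}}\right) = \left(120 + \frac{88 + 36}{1 - 150}\right) \left(- 13 \left(-4 - 13\right) + \frac{1}{-19}\right) = \left(120 + \frac{124}{-149}\right) \left(\left(-13\right) \left(-17\right) - \frac{1}{19}\right) = \left(120 + 124 \left(- \frac{1}{149}\right)\right) \left(221 - \frac{1}{19}\right) = \left(120 - \frac{124}{149}\right) \frac{4198}{19} = \frac{17756}{149} \cdot \frac{4198}{19} = \frac{74539688}{2831}$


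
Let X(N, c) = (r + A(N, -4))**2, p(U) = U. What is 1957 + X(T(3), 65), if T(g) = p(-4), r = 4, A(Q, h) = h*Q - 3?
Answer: 2246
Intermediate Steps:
A(Q, h) = -3 + Q*h (A(Q, h) = Q*h - 3 = -3 + Q*h)
T(g) = -4
X(N, c) = (1 - 4*N)**2 (X(N, c) = (4 + (-3 + N*(-4)))**2 = (4 + (-3 - 4*N))**2 = (1 - 4*N)**2)
1957 + X(T(3), 65) = 1957 + (1 - 4*(-4))**2 = 1957 + (1 + 16)**2 = 1957 + 17**2 = 1957 + 289 = 2246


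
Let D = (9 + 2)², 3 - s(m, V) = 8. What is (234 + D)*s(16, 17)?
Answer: -1775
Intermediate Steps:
s(m, V) = -5 (s(m, V) = 3 - 1*8 = 3 - 8 = -5)
D = 121 (D = 11² = 121)
(234 + D)*s(16, 17) = (234 + 121)*(-5) = 355*(-5) = -1775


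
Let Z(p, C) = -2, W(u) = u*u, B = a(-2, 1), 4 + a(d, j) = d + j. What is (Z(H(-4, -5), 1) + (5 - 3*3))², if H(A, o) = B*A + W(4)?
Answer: 36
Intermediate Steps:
a(d, j) = -4 + d + j (a(d, j) = -4 + (d + j) = -4 + d + j)
B = -5 (B = -4 - 2 + 1 = -5)
W(u) = u²
H(A, o) = 16 - 5*A (H(A, o) = -5*A + 4² = -5*A + 16 = 16 - 5*A)
(Z(H(-4, -5), 1) + (5 - 3*3))² = (-2 + (5 - 3*3))² = (-2 + (5 - 9))² = (-2 - 4)² = (-6)² = 36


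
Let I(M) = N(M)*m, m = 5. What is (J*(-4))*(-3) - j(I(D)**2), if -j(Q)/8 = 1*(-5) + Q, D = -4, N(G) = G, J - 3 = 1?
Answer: 3208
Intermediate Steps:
J = 4 (J = 3 + 1 = 4)
I(M) = 5*M (I(M) = M*5 = 5*M)
j(Q) = 40 - 8*Q (j(Q) = -8*(1*(-5) + Q) = -8*(-5 + Q) = 40 - 8*Q)
(J*(-4))*(-3) - j(I(D)**2) = (4*(-4))*(-3) - (40 - 8*(5*(-4))**2) = -16*(-3) - (40 - 8*(-20)**2) = 48 - (40 - 8*400) = 48 - (40 - 3200) = 48 - 1*(-3160) = 48 + 3160 = 3208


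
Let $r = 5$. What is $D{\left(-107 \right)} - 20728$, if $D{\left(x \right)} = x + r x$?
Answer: $-21370$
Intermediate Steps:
$D{\left(x \right)} = 6 x$ ($D{\left(x \right)} = x + 5 x = 6 x$)
$D{\left(-107 \right)} - 20728 = 6 \left(-107\right) - 20728 = -642 - 20728 = -21370$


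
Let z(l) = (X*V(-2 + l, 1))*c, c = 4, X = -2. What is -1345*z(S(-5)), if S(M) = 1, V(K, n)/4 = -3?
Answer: -129120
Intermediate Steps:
V(K, n) = -12 (V(K, n) = 4*(-3) = -12)
z(l) = 96 (z(l) = -2*(-12)*4 = 24*4 = 96)
-1345*z(S(-5)) = -1345*96 = -129120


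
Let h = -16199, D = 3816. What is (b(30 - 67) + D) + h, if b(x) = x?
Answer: -12420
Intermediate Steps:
(b(30 - 67) + D) + h = ((30 - 67) + 3816) - 16199 = (-37 + 3816) - 16199 = 3779 - 16199 = -12420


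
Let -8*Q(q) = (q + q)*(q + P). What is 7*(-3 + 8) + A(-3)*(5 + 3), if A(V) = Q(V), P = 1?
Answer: 23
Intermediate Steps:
Q(q) = -q*(1 + q)/4 (Q(q) = -(q + q)*(q + 1)/8 = -2*q*(1 + q)/8 = -q*(1 + q)/4)
A(V) = -V*(1 + V)/4
7*(-3 + 8) + A(-3)*(5 + 3) = 7*(-3 + 8) + (-¼*(-3)*(1 - 3))*(5 + 3) = 7*5 - ¼*(-3)*(-2)*8 = 35 - 3/2*8 = 35 - 12 = 23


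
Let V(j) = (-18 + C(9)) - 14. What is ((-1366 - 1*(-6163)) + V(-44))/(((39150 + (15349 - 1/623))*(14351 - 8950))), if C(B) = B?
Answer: 135191/8335431058 ≈ 1.6219e-5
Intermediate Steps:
V(j) = -23 (V(j) = (-18 + 9) - 14 = -9 - 14 = -23)
((-1366 - 1*(-6163)) + V(-44))/(((39150 + (15349 - 1/623))*(14351 - 8950))) = ((-1366 - 1*(-6163)) - 23)/(((39150 + (15349 - 1/623))*(14351 - 8950))) = ((-1366 + 6163) - 23)/(((39150 + (15349 - 1*1/623))*5401)) = (4797 - 23)/(((39150 + (15349 - 1/623))*5401)) = 4774/(((39150 + 9562426/623)*5401)) = 4774/(((33952876/623)*5401)) = 4774/(183379483276/623) = 4774*(623/183379483276) = 135191/8335431058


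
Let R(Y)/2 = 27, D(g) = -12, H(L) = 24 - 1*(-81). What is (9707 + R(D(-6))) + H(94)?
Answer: 9866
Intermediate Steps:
H(L) = 105 (H(L) = 24 + 81 = 105)
R(Y) = 54 (R(Y) = 2*27 = 54)
(9707 + R(D(-6))) + H(94) = (9707 + 54) + 105 = 9761 + 105 = 9866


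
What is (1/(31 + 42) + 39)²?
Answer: 8111104/5329 ≈ 1522.1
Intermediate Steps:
(1/(31 + 42) + 39)² = (1/73 + 39)² = (2848/73)² = 8111104/5329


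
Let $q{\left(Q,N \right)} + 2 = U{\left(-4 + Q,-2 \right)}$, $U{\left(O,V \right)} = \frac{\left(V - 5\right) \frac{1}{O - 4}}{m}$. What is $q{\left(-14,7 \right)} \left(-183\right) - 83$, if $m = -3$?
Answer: $\frac{6653}{22} \approx 302.41$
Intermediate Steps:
$U{\left(O,V \right)} = - \frac{-5 + V}{3 \left(-4 + O\right)}$ ($U{\left(O,V \right)} = \frac{\left(V - 5\right) \frac{1}{O - 4}}{-3} = \frac{-5 + V}{-4 + O} \left(- \frac{1}{3}\right) = - \frac{-5 + V}{3 \left(-4 + O\right)}$)
$q{\left(Q,N \right)} = -2 + \frac{7}{3 \left(-8 + Q\right)}$ ($q{\left(Q,N \right)} = -2 + \frac{5 - -2}{3 \left(-4 + \left(-4 + Q\right)\right)} = -2 + \frac{5 + 2}{3 \left(-8 + Q\right)} = -2 + \frac{1}{3} \frac{1}{-8 + Q} 7 = -2 + \frac{7}{3 \left(-8 + Q\right)}$)
$q{\left(-14,7 \right)} \left(-183\right) - 83 = \frac{55 - -84}{3 \left(-8 - 14\right)} \left(-183\right) - 83 = \frac{55 + 84}{3 \left(-22\right)} \left(-183\right) - 83 = \frac{1}{3} \left(- \frac{1}{22}\right) 139 \left(-183\right) - 83 = \left(- \frac{139}{66}\right) \left(-183\right) - 83 = \frac{8479}{22} - 83 = \frac{6653}{22}$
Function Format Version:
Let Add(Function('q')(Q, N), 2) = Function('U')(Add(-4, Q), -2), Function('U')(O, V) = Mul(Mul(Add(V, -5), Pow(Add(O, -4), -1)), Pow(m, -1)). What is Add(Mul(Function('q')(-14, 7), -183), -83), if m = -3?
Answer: Rational(6653, 22) ≈ 302.41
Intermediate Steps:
Function('U')(O, V) = Mul(Rational(-1, 3), Pow(Add(-4, O), -1), Add(-5, V)) (Function('U')(O, V) = Mul(Mul(Add(V, -5), Pow(Add(O, -4), -1)), Pow(-3, -1)) = Mul(Mul(Add(-5, V), Pow(Add(-4, O), -1)), Rational(-1, 3)) = Mul(Mul(Pow(Add(-4, O), -1), Add(-5, V)), Rational(-1, 3)) = Mul(Rational(-1, 3), Pow(Add(-4, O), -1), Add(-5, V)))
Function('q')(Q, N) = Add(-2, Mul(Rational(7, 3), Pow(Add(-8, Q), -1))) (Function('q')(Q, N) = Add(-2, Mul(Rational(1, 3), Pow(Add(-4, Add(-4, Q)), -1), Add(5, Mul(-1, -2)))) = Add(-2, Mul(Rational(1, 3), Pow(Add(-8, Q), -1), Add(5, 2))) = Add(-2, Mul(Rational(1, 3), Pow(Add(-8, Q), -1), 7)) = Add(-2, Mul(Rational(7, 3), Pow(Add(-8, Q), -1))))
Add(Mul(Function('q')(-14, 7), -183), -83) = Add(Mul(Mul(Rational(1, 3), Pow(Add(-8, -14), -1), Add(55, Mul(-6, -14))), -183), -83) = Add(Mul(Mul(Rational(1, 3), Pow(-22, -1), Add(55, 84)), -183), -83) = Add(Mul(Mul(Rational(1, 3), Rational(-1, 22), 139), -183), -83) = Add(Mul(Rational(-139, 66), -183), -83) = Add(Rational(8479, 22), -83) = Rational(6653, 22)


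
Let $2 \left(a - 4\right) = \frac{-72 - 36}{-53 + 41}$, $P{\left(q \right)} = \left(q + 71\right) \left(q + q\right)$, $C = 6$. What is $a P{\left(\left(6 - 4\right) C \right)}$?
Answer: $16932$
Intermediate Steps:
$P{\left(q \right)} = 2 q \left(71 + q\right)$ ($P{\left(q \right)} = \left(71 + q\right) 2 q = 2 q \left(71 + q\right)$)
$a = \frac{17}{2}$ ($a = 4 + \frac{\left(-72 - 36\right) \frac{1}{-53 + 41}}{2} = 4 + \frac{\left(-108\right) \frac{1}{-12}}{2} = 4 + \frac{\left(-108\right) \left(- \frac{1}{12}\right)}{2} = 4 + \frac{1}{2} \cdot 9 = 4 + \frac{9}{2} = \frac{17}{2} \approx 8.5$)
$a P{\left(\left(6 - 4\right) C \right)} = \frac{17 \cdot 2 \left(6 - 4\right) 6 \left(71 + \left(6 - 4\right) 6\right)}{2} = \frac{17 \cdot 2 \cdot 2 \cdot 6 \left(71 + 2 \cdot 6\right)}{2} = \frac{17 \cdot 2 \cdot 12 \left(71 + 12\right)}{2} = \frac{17 \cdot 2 \cdot 12 \cdot 83}{2} = \frac{17}{2} \cdot 1992 = 16932$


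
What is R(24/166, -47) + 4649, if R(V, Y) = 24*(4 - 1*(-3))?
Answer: 4817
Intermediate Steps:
R(V, Y) = 168 (R(V, Y) = 24*(4 + 3) = 24*7 = 168)
R(24/166, -47) + 4649 = 168 + 4649 = 4817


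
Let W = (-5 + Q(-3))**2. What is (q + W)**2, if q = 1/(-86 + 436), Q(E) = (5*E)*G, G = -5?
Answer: 2941228430001/122500 ≈ 2.4010e+7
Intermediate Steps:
Q(E) = -25*E (Q(E) = (5*E)*(-5) = -25*E)
W = 4900 (W = (-5 - 25*(-3))**2 = (-5 + 75)**2 = 70**2 = 4900)
q = 1/350 ≈ 0.0028571
(q + W)**2 = (1/350 + 4900)**2 = (1715001/350)**2 = 2941228430001/122500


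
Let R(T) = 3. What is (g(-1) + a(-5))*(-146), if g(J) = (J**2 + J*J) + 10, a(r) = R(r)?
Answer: -2190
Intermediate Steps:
a(r) = 3
g(J) = 10 + 2*J**2 (g(J) = (J**2 + J**2) + 10 = 2*J**2 + 10 = 10 + 2*J**2)
(g(-1) + a(-5))*(-146) = ((10 + 2*(-1)**2) + 3)*(-146) = ((10 + 2*1) + 3)*(-146) = ((10 + 2) + 3)*(-146) = (12 + 3)*(-146) = 15*(-146) = -2190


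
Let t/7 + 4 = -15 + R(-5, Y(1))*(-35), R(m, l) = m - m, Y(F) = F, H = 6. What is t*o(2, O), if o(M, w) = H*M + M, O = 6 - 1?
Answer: -1862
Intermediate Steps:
O = 5
R(m, l) = 0
t = -133 (t = -28 + 7*(-15 + 0*(-35)) = -28 + 7*(-15 + 0) = -28 + 7*(-15) = -28 - 105 = -133)
o(M, w) = 7*M (o(M, w) = 6*M + M = 7*M)
t*o(2, O) = -931*2 = -133*14 = -1862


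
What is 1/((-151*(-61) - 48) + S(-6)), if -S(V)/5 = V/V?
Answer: 1/9158 ≈ 0.00010919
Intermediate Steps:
S(V) = -5 (S(V) = -5*V/V = -5*1 = -5)
1/((-151*(-61) - 48) + S(-6)) = 1/((-151*(-61) - 48) - 5) = 1/((9211 - 48) - 5) = 1/(9163 - 5) = 1/9158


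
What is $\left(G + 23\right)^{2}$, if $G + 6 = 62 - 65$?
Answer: $196$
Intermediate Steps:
$G = -9$ ($G = -6 + \left(62 - 65\right) = -6 - 3 = -9$)
$\left(G + 23\right)^{2} = \left(-9 + 23\right)^{2} = 14^{2} = 196$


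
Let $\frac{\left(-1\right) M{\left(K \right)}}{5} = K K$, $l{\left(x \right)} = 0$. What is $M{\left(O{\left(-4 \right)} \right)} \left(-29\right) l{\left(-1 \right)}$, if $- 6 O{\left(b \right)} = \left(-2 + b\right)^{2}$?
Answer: $0$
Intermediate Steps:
$O{\left(b \right)} = - \frac{\left(-2 + b\right)^{2}}{6}$
$M{\left(K \right)} = - 5 K^{2}$ ($M{\left(K \right)} = - 5 K K = - 5 K^{2}$)
$M{\left(O{\left(-4 \right)} \right)} \left(-29\right) l{\left(-1 \right)} = - 5 \left(- \frac{\left(-2 - 4\right)^{2}}{6}\right)^{2} \left(-29\right) 0 = - 5 \left(- \frac{\left(-6\right)^{2}}{6}\right)^{2} \left(-29\right) 0 = - 5 \left(\left(- \frac{1}{6}\right) 36\right)^{2} \left(-29\right) 0 = - 5 \left(-6\right)^{2} \left(-29\right) 0 = \left(-5\right) 36 \left(-29\right) 0 = \left(-180\right) \left(-29\right) 0 = 5220 \cdot 0 = 0$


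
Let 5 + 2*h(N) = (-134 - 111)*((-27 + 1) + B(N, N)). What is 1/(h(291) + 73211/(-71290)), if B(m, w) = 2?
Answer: 35645/104670582 ≈ 0.00034054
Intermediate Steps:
h(N) = 5875/2 (h(N) = -5/2 + ((-134 - 111)*((-27 + 1) + 2))/2 = -5/2 + (-245*(-26 + 2))/2 = -5/2 + (-245*(-24))/2 = -5/2 + (½)*5880 = -5/2 + 2940 = 5875/2)
1/(h(291) + 73211/(-71290)) = 1/(5875/2 + 73211/(-71290)) = 1/(5875/2 + 73211*(-1/71290)) = 1/(5875/2 - 73211/71290) = 1/(104670582/35645) = 35645/104670582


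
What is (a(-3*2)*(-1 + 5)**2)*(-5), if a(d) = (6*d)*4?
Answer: 11520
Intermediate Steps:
a(d) = 24*d
(a(-3*2)*(-1 + 5)**2)*(-5) = ((24*(-3*2))*(-1 + 5)**2)*(-5) = ((24*(-6))*4**2)*(-5) = -144*16*(-5) = -2304*(-5) = 11520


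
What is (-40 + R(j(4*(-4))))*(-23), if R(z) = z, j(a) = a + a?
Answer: 1656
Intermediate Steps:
j(a) = 2*a
(-40 + R(j(4*(-4))))*(-23) = (-40 + 2*(4*(-4)))*(-23) = (-40 + 2*(-16))*(-23) = (-40 - 32)*(-23) = -72*(-23) = 1656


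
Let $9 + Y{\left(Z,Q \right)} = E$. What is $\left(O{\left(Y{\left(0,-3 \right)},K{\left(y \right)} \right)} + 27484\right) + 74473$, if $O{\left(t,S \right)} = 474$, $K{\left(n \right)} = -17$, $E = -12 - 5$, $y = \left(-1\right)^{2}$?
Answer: $102431$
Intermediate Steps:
$y = 1$
$E = -17$ ($E = -12 - 5 = -17$)
$Y{\left(Z,Q \right)} = -26$ ($Y{\left(Z,Q \right)} = -9 - 17 = -26$)
$\left(O{\left(Y{\left(0,-3 \right)},K{\left(y \right)} \right)} + 27484\right) + 74473 = \left(474 + 27484\right) + 74473 = 27958 + 74473 = 102431$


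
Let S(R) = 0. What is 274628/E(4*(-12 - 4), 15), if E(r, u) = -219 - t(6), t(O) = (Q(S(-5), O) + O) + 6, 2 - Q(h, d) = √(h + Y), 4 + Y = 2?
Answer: -63988324/54291 - 274628*I*√2/54291 ≈ -1178.6 - 7.1537*I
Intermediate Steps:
Y = -2 (Y = -4 + 2 = -2)
Q(h, d) = 2 - √(-2 + h) (Q(h, d) = 2 - √(h - 2) = 2 - √(-2 + h))
t(O) = 8 + O - I*√2 (t(O) = ((2 - √(-2 + 0)) + O) + 6 = ((2 - √(-2)) + O) + 6 = ((2 - I*√2) + O) + 6 = (2 + O - I*√2) + 6 = 8 + O - I*√2)
E(r, u) = -233 + I*√2 (E(r, u) = -219 - (8 + 6 - I*√2) = -219 - (14 - I*√2) = -219 + (-14 + I*√2) = -233 + I*√2)
274628/E(4*(-12 - 4), 15) = 274628/(-233 + I*√2)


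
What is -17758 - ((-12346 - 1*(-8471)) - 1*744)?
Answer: -13139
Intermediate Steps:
-17758 - ((-12346 - 1*(-8471)) - 1*744) = -17758 - ((-12346 + 8471) - 744) = -17758 - (-3875 - 744) = -17758 - 1*(-4619) = -17758 + 4619 = -13139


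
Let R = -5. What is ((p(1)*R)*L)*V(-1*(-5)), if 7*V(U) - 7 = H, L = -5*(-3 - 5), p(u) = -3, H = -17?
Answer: -6000/7 ≈ -857.14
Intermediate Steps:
L = 40 (L = -5*(-8) = 40)
V(U) = -10/7 (V(U) = 1 + (⅐)*(-17) = 1 - 17/7 = -10/7)
((p(1)*R)*L)*V(-1*(-5)) = (-3*(-5)*40)*(-10/7) = (15*40)*(-10/7) = 600*(-10/7) = -6000/7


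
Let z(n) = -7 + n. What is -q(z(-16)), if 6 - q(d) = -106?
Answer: -112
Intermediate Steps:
q(d) = 112 (q(d) = 6 - 1*(-106) = 6 + 106 = 112)
-q(z(-16)) = -1*112 = -112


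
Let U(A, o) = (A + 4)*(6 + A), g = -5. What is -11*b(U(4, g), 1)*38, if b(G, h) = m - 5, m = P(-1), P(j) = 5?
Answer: 0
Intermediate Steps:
m = 5
U(A, o) = (4 + A)*(6 + A)
b(G, h) = 0 (b(G, h) = 5 - 5 = 0)
-11*b(U(4, g), 1)*38 = -11*0*38 = 0*38 = 0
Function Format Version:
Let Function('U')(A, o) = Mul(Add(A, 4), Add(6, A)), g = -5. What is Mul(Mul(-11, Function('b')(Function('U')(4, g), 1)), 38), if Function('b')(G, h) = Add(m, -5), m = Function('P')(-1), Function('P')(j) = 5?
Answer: 0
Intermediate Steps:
m = 5
Function('U')(A, o) = Mul(Add(4, A), Add(6, A))
Function('b')(G, h) = 0 (Function('b')(G, h) = Add(5, -5) = 0)
Mul(Mul(-11, Function('b')(Function('U')(4, g), 1)), 38) = Mul(Mul(-11, 0), 38) = Mul(0, 38) = 0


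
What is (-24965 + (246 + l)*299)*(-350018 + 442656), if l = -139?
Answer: 651059864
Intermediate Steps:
(-24965 + (246 + l)*299)*(-350018 + 442656) = (-24965 + (246 - 139)*299)*(-350018 + 442656) = (-24965 + 107*299)*92638 = (-24965 + 31993)*92638 = 7028*92638 = 651059864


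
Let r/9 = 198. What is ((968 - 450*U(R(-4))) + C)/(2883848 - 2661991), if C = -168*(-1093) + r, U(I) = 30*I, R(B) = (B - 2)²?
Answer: -299626/221857 ≈ -1.3505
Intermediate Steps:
r = 1782 (r = 9*198 = 1782)
R(B) = (-2 + B)²
C = 185406 (C = -168*(-1093) + 1782 = 183624 + 1782 = 185406)
((968 - 450*U(R(-4))) + C)/(2883848 - 2661991) = ((968 - 13500*(-2 - 4)²) + 185406)/(2883848 - 2661991) = ((968 - 13500*(-6)²) + 185406)/221857 = ((968 - 13500*36) + 185406)*(1/221857) = ((968 - 450*1080) + 185406)*(1/221857) = ((968 - 486000) + 185406)*(1/221857) = (-485032 + 185406)*(1/221857) = -299626*1/221857 = -299626/221857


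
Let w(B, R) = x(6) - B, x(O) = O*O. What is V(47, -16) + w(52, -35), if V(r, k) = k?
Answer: -32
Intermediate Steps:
x(O) = O²
w(B, R) = 36 - B (w(B, R) = 6² - B = 36 - B)
V(47, -16) + w(52, -35) = -16 + (36 - 1*52) = -16 + (36 - 52) = -16 - 16 = -32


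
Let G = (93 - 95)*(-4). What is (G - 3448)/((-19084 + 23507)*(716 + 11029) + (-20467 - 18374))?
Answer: -1720/25954647 ≈ -6.6269e-5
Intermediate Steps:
G = 8 (G = -2*(-4) = 8)
(G - 3448)/((-19084 + 23507)*(716 + 11029) + (-20467 - 18374)) = (8 - 3448)/((-19084 + 23507)*(716 + 11029) + (-20467 - 18374)) = -3440/(4423*11745 - 38841) = -3440/(51948135 - 38841) = -3440/51909294 = -3440*1/51909294 = -1720/25954647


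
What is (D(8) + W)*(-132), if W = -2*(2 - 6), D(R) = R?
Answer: -2112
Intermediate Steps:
W = 8 (W = -2*(-4) = 8)
(D(8) + W)*(-132) = (8 + 8)*(-132) = 16*(-132) = -2112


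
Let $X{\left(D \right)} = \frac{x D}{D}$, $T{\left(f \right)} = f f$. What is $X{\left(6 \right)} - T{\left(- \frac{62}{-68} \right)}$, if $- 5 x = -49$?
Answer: $\frac{51839}{5780} \approx 8.9687$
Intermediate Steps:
$x = \frac{49}{5}$ ($x = \left(- \frac{1}{5}\right) \left(-49\right) = \frac{49}{5} \approx 9.8$)
$T{\left(f \right)} = f^{2}$
$X{\left(D \right)} = \frac{49}{5}$ ($X{\left(D \right)} = \frac{\frac{49}{5} D}{D} = \frac{49}{5}$)
$X{\left(6 \right)} - T{\left(- \frac{62}{-68} \right)} = \frac{49}{5} - \left(- \frac{62}{-68}\right)^{2} = \frac{49}{5} - \left(\left(-62\right) \left(- \frac{1}{68}\right)\right)^{2} = \frac{49}{5} - \left(\frac{31}{34}\right)^{2} = \frac{49}{5} - \frac{961}{1156} = \frac{51839}{5780}$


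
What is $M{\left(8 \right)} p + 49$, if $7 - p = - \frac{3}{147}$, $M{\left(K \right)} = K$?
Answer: $\frac{5153}{49} \approx 105.16$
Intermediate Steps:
$p = \frac{344}{49}$ ($p = 7 - - \frac{3}{147} = 7 - \left(-3\right) \frac{1}{147} = 7 - - \frac{1}{49} = 7 + \frac{1}{49} = \frac{344}{49} \approx 7.0204$)
$M{\left(8 \right)} p + 49 = 8 \cdot \frac{344}{49} + 49 = \frac{2752}{49} + 49 = \frac{5153}{49}$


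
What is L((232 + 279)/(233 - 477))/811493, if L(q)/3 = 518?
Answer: 1554/811493 ≈ 0.0019150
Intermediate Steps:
L(q) = 1554 (L(q) = 3*518 = 1554)
L((232 + 279)/(233 - 477))/811493 = 1554/811493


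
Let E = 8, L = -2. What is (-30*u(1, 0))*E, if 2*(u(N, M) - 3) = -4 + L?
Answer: 0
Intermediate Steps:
u(N, M) = 0 (u(N, M) = 3 + (-4 - 2)/2 = 3 + (1/2)*(-6) = 3 - 3 = 0)
(-30*u(1, 0))*E = -30*0*8 = 0*8 = 0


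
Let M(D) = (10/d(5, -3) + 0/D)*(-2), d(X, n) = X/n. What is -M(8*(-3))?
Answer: -12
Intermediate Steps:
M(D) = 12 (M(D) = (10/((5/(-3))) + 0/D)*(-2) = (10/((5*(-⅓))) + 0)*(-2) = (10/(-5/3) + 0)*(-2) = (10*(-⅗) + 0)*(-2) = (-6 + 0)*(-2) = -6*(-2) = 12)
-M(8*(-3)) = -1*12 = -12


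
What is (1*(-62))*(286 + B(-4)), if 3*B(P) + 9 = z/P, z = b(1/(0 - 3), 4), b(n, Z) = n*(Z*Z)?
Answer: -158162/9 ≈ -17574.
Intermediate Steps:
b(n, Z) = n*Z²
z = -16/3 (z = 4²/(0 - 3) = 16/(-3) = -⅓*16 = -16/3 ≈ -5.3333)
B(P) = -3 - 16/(9*P) (B(P) = -3 + (-16/(3*P))/3 = -3 - 16/(9*P))
(1*(-62))*(286 + B(-4)) = (1*(-62))*(286 + (-3 - 16/9/(-4))) = -62*(286 + (-3 - 16/9*(-¼))) = -62*(286 + (-3 + 4/9)) = -62*(286 - 23/9) = -62*2551/9 = -158162/9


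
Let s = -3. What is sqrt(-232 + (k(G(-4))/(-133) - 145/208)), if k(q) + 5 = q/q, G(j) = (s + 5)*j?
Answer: I*sqrt(11128710229)/6916 ≈ 15.253*I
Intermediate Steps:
G(j) = 2*j (G(j) = (-3 + 5)*j = 2*j)
k(q) = -4 (k(q) = -5 + q/q = -5 + 1 = -4)
sqrt(-232 + (k(G(-4))/(-133) - 145/208)) = sqrt(-232 + (-4/(-133) - 145/208)) = sqrt(-232 + (-4*(-1/133) - 145*1/208)) = sqrt(-232 + (4/133 - 145/208)) = sqrt(-232 - 18453/27664) = sqrt(-6436501/27664) = I*sqrt(11128710229)/6916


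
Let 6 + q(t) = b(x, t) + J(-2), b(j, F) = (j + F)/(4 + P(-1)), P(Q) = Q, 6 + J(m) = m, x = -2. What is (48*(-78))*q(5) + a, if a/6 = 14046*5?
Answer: 470052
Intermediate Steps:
J(m) = -6 + m
a = 421380 (a = 6*(14046*5) = 6*70230 = 421380)
b(j, F) = F/3 + j/3 (b(j, F) = (j + F)/(4 - 1) = (F + j)/3 = (F + j)*(⅓) = F/3 + j/3)
q(t) = -44/3 + t/3 (q(t) = -6 + ((t/3 + (⅓)*(-2)) + (-6 - 2)) = -6 + ((t/3 - ⅔) - 8) = -6 + ((-⅔ + t/3) - 8) = -6 + (-26/3 + t/3) = -44/3 + t/3)
(48*(-78))*q(5) + a = (48*(-78))*(-44/3 + (⅓)*5) + 421380 = -3744*(-44/3 + 5/3) + 421380 = -3744*(-13) + 421380 = 48672 + 421380 = 470052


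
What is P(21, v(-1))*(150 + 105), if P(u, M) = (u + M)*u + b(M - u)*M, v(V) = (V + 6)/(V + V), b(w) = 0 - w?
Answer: 336345/4 ≈ 84086.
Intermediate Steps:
b(w) = -w
v(V) = (6 + V)/(2*V) (v(V) = (6 + V)/((2*V)) = (6 + V)*(1/(2*V)) = (6 + V)/(2*V))
P(u, M) = M*(u - M) + u*(M + u) (P(u, M) = (u + M)*u + (-(M - u))*M = (M + u)*u + (u - M)*M = u*(M + u) + M*(u - M) = M*(u - M) + u*(M + u))
P(21, v(-1))*(150 + 105) = (21**2 + ((1/2)*(6 - 1)/(-1))*21 - (1/2)*(6 - 1)/(-1)*((1/2)*(6 - 1)/(-1) - 1*21))*(150 + 105) = (441 + ((1/2)*(-1)*5)*21 - (1/2)*(-1)*5*((1/2)*(-1)*5 - 21))*255 = (441 - 5/2*21 - 1*(-5/2)*(-5/2 - 21))*255 = (441 - 105/2 - 1*(-5/2)*(-47/2))*255 = (441 - 105/2 - 235/4)*255 = (1319/4)*255 = 336345/4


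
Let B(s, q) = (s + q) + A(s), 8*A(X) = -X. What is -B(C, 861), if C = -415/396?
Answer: -2724743/3168 ≈ -860.08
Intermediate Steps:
A(X) = -X/8 (A(X) = (-X)/8 = -X/8)
C = -415/396 (C = -415*1/396 = -415/396 ≈ -1.0480)
B(s, q) = q + 7*s/8 (B(s, q) = (s + q) - s/8 = (q + s) - s/8 = q + 7*s/8)
-B(C, 861) = -(861 + (7/8)*(-415/396)) = -(861 - 2905/3168) = -1*2724743/3168 = -2724743/3168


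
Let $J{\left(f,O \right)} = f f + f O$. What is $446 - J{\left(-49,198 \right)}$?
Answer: $7747$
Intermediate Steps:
$J{\left(f,O \right)} = f^{2} + O f$
$446 - J{\left(-49,198 \right)} = 446 - - 49 \left(198 - 49\right) = 446 - \left(-49\right) 149 = 446 - -7301 = 446 + 7301 = 7747$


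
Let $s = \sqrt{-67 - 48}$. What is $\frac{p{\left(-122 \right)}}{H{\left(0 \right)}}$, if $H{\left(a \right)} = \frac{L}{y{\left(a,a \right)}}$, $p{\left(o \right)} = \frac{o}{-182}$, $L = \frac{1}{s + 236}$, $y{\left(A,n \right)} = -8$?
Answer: $- \frac{115168}{91} - \frac{488 i \sqrt{115}}{91} \approx -1265.6 - 57.508 i$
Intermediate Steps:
$s = i \sqrt{115}$ ($s = \sqrt{-115} = i \sqrt{115} \approx 10.724 i$)
$L = \frac{1}{236 + i \sqrt{115}}$ ($L = \frac{1}{i \sqrt{115} + 236} = \frac{1}{236 + i \sqrt{115}} \approx 0.0042286 - 0.00019214 i$)
$p{\left(o \right)} = - \frac{o}{182}$ ($p{\left(o \right)} = o \left(- \frac{1}{182}\right) = - \frac{o}{182}$)
$H{\left(a \right)} = - \frac{59}{111622} + \frac{i \sqrt{115}}{446488}$ ($H{\left(a \right)} = \frac{\frac{236}{55811} - \frac{i \sqrt{115}}{55811}}{-8} = \left(\frac{236}{55811} - \frac{i \sqrt{115}}{55811}\right) \left(- \frac{1}{8}\right) = - \frac{59}{111622} + \frac{i \sqrt{115}}{446488}$)
$\frac{p{\left(-122 \right)}}{H{\left(0 \right)}} = \frac{\left(- \frac{1}{182}\right) \left(-122\right)}{\frac{1}{8} i \frac{1}{\sqrt{115} - 236 i}} = \frac{61 \left(- 8 i \left(\sqrt{115} - 236 i\right)\right)}{91} = - \frac{488 i \left(\sqrt{115} - 236 i\right)}{91}$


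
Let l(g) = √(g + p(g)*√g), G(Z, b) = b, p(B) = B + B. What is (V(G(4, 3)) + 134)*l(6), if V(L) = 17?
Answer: 151*√(6 + 12*√6) ≈ 898.34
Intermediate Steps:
p(B) = 2*B
l(g) = √(g + 2*g^(3/2)) (l(g) = √(g + (2*g)*√g) = √(g + 2*g^(3/2)))
(V(G(4, 3)) + 134)*l(6) = (17 + 134)*√(6 + 2*6^(3/2)) = 151*√(6 + 2*(6*√6)) = 151*√(6 + 12*√6)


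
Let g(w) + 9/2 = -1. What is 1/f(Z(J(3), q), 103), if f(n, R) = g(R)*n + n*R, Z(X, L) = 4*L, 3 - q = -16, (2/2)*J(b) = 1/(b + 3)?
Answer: 1/7410 ≈ 0.00013495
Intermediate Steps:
J(b) = 1/(3 + b) (J(b) = 1/(b + 3) = 1/(3 + b))
q = 19 (q = 3 - 1*(-16) = 3 + 16 = 19)
g(w) = -11/2 (g(w) = -9/2 - 1 = -11/2)
f(n, R) = -11*n/2 + R*n (f(n, R) = -11*n/2 + n*R = -11*n/2 + R*n)
1/f(Z(J(3), q), 103) = 1/((4*19)*(-11 + 2*103)/2) = 1/((½)*76*(-11 + 206)) = 1/((½)*76*195) = 1/7410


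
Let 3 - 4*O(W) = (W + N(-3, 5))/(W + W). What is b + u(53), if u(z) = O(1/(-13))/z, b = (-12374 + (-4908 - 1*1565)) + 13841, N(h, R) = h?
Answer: -1061289/212 ≈ -5006.1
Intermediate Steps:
b = -5006 (b = (-12374 + (-4908 - 1565)) + 13841 = (-12374 - 6473) + 13841 = -18847 + 13841 = -5006)
O(W) = ¾ - (-3 + W)/(8*W) (O(W) = ¾ - (W - 3)/(4*(W + W)) = ¾ - (-3 + W)/(4*(2*W)) = ¾ - (-3 + W)*1/(2*W)/4 = ¾ - (-3 + W)/(8*W))
u(z) = -17/(4*z) (u(z) = ((3 + 5/(-13))/(8*(1/(-13))))/z = ((3 + 5*(-1/13))/(8*(-1/13)))/z = ((⅛)*(-13)*(3 - 5/13))/z = ((⅛)*(-13)*(34/13))/z = -17/(4*z))
b + u(53) = -5006 - 17/4/53 = -5006 - 17/4*1/53 = -5006 - 17/212 = -1061289/212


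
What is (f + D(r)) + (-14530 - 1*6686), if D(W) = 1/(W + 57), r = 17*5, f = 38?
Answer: -3007275/142 ≈ -21178.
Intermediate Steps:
r = 85
D(W) = 1/(57 + W)
(f + D(r)) + (-14530 - 1*6686) = (38 + 1/(57 + 85)) + (-14530 - 1*6686) = (38 + 1/142) + (-14530 - 6686) = (38 + 1/142) - 21216 = 5397/142 - 21216 = -3007275/142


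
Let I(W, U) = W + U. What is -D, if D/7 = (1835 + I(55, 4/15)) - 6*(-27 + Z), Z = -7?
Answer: -219898/15 ≈ -14660.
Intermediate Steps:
I(W, U) = U + W
D = 219898/15 (D = 7*((1835 + (4/15 + 55)) - 6*(-27 - 7)) = 7*((1835 + (4*(1/15) + 55)) - 6*(-34)) = 7*((1835 + (4/15 + 55)) + 204) = 7*((1835 + 829/15) + 204) = 7*(28354/15 + 204) = 7*(31414/15) = 219898/15 ≈ 14660.)
-D = -1*219898/15 = -219898/15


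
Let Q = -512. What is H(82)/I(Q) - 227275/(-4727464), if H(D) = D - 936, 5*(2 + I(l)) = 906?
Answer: -178416365/37819712 ≈ -4.7176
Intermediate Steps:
I(l) = 896/5 (I(l) = -2 + (1/5)*906 = -2 + 906/5 = 896/5)
H(D) = -936 + D
H(82)/I(Q) - 227275/(-4727464) = (-936 + 82)/(896/5) - 227275/(-4727464) = -854*5/896 - 227275*(-1/4727464) = -305/64 + 227275/4727464 = -178416365/37819712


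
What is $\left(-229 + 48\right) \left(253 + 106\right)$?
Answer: $-64979$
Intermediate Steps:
$\left(-229 + 48\right) \left(253 + 106\right) = \left(-181\right) 359 = -64979$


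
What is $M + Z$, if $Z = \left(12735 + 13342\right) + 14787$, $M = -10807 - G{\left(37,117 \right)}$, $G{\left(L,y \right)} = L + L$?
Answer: $29983$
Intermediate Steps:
$G{\left(L,y \right)} = 2 L$
$M = -10881$ ($M = -10807 - 2 \cdot 37 = -10807 - 74 = -10881$)
$Z = 40864$ ($Z = 26077 + 14787 = 40864$)
$M + Z = -10881 + 40864 = 29983$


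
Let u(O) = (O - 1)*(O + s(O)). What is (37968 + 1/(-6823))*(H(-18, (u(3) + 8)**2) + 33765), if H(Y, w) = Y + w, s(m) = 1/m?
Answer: 79182694896917/61407 ≈ 1.2895e+9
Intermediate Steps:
u(O) = (-1 + O)*(O + 1/O) (u(O) = (O - 1)*(O + 1/O) = (-1 + O)*(O + 1/O))
(37968 + 1/(-6823))*(H(-18, (u(3) + 8)**2) + 33765) = (37968 + 1/(-6823))*((-18 + ((1 + 3**2 - 1*3 - 1/3) + 8)**2) + 33765) = (37968 - 1/6823)*((-18 + ((1 + 9 - 3 - 1*1/3) + 8)**2) + 33765) = 259055663*((-18 + ((1 + 9 - 3 - 1/3) + 8)**2) + 33765)/6823 = 259055663*((-18 + (20/3 + 8)**2) + 33765)/6823 = 259055663*((-18 + (44/3)**2) + 33765)/6823 = 259055663*((-18 + 1936/9) + 33765)/6823 = 259055663*(1774/9 + 33765)/6823 = (259055663/6823)*(305659/9) = 79182694896917/61407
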